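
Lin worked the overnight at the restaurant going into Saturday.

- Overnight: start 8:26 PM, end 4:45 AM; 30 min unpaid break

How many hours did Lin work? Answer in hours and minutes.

Overnight: 8:26 PM → midnight = 3 h 34 min; midnight → 4:45 AM = 4 h 45 min; span 8 h 19 min; less 30 min break → 7 h 49 min

7 h 49 min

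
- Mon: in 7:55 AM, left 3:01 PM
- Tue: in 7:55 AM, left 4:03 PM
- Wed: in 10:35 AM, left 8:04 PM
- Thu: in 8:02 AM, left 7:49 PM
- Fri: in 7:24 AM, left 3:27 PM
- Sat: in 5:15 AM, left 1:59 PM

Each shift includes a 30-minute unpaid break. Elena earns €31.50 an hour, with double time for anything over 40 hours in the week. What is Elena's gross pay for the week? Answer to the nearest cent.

Mon: 7:55 AM–3:01 PM = 7 h 6 min; less 30 min break → 6 h 36 min
Tue: 7:55 AM–4:03 PM = 8 h 8 min; less 30 min break → 7 h 38 min
Wed: 10:35 AM–8:04 PM = 9 h 29 min; less 30 min break → 8 h 59 min
Thu: 8:02 AM–7:49 PM = 11 h 47 min; less 30 min break → 11 h 17 min
Fri: 7:24 AM–3:27 PM = 8 h 3 min; less 30 min break → 7 h 33 min
Sat: 5:15 AM–1:59 PM = 8 h 44 min; less 30 min break → 8 h 14 min
Total worked: 50 h 17 min = 3017 min.
Regular 40 h 0 min = 2400 min at €31.50/h; overtime 10 h 17 min = 617 min at €63.00/h.
Pay = (2400 × €31.50 + 617 × €63.00) ÷ 60 = €1907.85.

€1907.85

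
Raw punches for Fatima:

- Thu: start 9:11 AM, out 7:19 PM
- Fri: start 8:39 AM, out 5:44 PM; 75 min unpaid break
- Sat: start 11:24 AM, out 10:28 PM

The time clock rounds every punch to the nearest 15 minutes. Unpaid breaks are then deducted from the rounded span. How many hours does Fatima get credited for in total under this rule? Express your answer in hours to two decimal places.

28.75 hours

Thu: in 9:11 AM→9:15 AM, out 7:19 PM→7:15 PM; 10 h 0 min
Fri: in 8:39 AM→8:45 AM, out 5:44 PM→5:45 PM; 9 h 0 min − 75 min = 7 h 45 min
Sat: in 11:24 AM→11:30 AM, out 10:28 PM→10:30 PM; 11 h 0 min
Total credited: 28 h 45 min.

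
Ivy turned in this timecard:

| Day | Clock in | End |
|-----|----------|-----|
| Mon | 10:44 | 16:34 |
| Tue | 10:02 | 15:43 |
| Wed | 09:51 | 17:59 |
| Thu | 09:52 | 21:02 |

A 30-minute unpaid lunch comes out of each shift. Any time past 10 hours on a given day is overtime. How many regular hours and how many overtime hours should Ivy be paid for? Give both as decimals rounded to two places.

Regular 28.15 hours, overtime 0.67 hours

Mon: 10:44–16:34 = 5 h 50 min; less 30 min break → 5 h 20 min
Tue: 10:02–15:43 = 5 h 41 min; less 30 min break → 5 h 11 min
Wed: 09:51–17:59 = 8 h 8 min; less 30 min break → 7 h 38 min
Thu: 09:52–21:02 = 11 h 10 min; less 30 min break → 10 h 40 min
Mon reg 5 h 20 min / OT 0 h 0 min; Tue reg 5 h 11 min / OT 0 h 0 min; Wed reg 7 h 38 min / OT 0 h 0 min; Thu reg 10 h 0 min / OT 0 h 40 min.
Totals: regular 28 h 9 min, overtime 0 h 40 min.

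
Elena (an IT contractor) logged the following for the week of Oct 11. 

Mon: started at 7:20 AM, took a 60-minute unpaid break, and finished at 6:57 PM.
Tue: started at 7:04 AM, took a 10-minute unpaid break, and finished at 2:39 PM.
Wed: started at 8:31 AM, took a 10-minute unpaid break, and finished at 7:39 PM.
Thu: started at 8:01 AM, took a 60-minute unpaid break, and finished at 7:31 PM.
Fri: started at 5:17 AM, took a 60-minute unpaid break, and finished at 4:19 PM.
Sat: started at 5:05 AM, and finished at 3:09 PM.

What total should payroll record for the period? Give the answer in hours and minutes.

Mon: 7:20 AM–6:57 PM = 11 h 37 min; less 60 min break → 10 h 37 min
Tue: 7:04 AM–2:39 PM = 7 h 35 min; less 10 min break → 7 h 25 min
Wed: 8:31 AM–7:39 PM = 11 h 8 min; less 10 min break → 10 h 58 min
Thu: 8:01 AM–7:31 PM = 11 h 30 min; less 60 min break → 10 h 30 min
Fri: 5:17 AM–4:19 PM = 11 h 2 min; less 60 min break → 10 h 2 min
Sat: 5:05 AM–3:09 PM = 10 h 4 min
Total: 10 h 37 min + 7 h 25 min + 10 h 58 min + 10 h 30 min + 10 h 2 min + 10 h 4 min = 59 h 36 min.

59 h 36 min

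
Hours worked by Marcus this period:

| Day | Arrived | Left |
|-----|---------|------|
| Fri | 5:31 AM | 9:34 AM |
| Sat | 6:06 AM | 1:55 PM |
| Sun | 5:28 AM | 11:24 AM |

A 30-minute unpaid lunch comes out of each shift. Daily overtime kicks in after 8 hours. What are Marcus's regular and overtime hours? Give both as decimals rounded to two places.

Regular 16.30 hours, overtime 0.00 hours

Fri: 5:31 AM–9:34 AM = 4 h 3 min; less 30 min break → 3 h 33 min
Sat: 6:06 AM–1:55 PM = 7 h 49 min; less 30 min break → 7 h 19 min
Sun: 5:28 AM–11:24 AM = 5 h 56 min; less 30 min break → 5 h 26 min
Fri reg 3 h 33 min / OT 0 h 0 min; Sat reg 7 h 19 min / OT 0 h 0 min; Sun reg 5 h 26 min / OT 0 h 0 min.
Totals: regular 16 h 18 min, overtime 0 h 0 min.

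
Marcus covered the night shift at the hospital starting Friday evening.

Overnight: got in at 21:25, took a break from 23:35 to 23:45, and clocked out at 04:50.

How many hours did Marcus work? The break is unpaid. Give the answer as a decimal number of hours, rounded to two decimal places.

Overnight: 21:25 → midnight = 2 h 35 min; midnight → 04:50 = 4 h 50 min; span 7 h 25 min; less 10 min break → 7 h 15 min

7.25 hours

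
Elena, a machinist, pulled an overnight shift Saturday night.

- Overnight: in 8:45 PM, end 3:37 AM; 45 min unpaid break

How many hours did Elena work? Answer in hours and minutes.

Overnight: 8:45 PM → midnight = 3 h 15 min; midnight → 3:37 AM = 3 h 37 min; span 6 h 52 min; less 45 min break → 6 h 7 min

6 h 7 min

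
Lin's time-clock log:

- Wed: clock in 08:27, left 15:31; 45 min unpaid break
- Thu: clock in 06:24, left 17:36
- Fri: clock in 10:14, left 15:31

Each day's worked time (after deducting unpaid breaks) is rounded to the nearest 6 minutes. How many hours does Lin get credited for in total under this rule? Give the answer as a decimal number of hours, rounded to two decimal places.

22.80 hours

Wed: 08:27–15:31 = 7 h 4 min − 45 min = 6 h 19 min → rounds to 6 h 18 min
Thu: 06:24–17:36 = 11 h 12 min → rounds to 11 h 12 min
Fri: 10:14–15:31 = 5 h 17 min → rounds to 5 h 18 min
Total credited: 22 h 48 min.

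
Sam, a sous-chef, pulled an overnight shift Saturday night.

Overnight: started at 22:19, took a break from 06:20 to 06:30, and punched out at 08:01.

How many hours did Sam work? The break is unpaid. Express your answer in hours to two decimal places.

Overnight: 22:19 → midnight = 1 h 41 min; midnight → 08:01 = 8 h 1 min; span 9 h 42 min; less 10 min break → 9 h 32 min

9.53 hours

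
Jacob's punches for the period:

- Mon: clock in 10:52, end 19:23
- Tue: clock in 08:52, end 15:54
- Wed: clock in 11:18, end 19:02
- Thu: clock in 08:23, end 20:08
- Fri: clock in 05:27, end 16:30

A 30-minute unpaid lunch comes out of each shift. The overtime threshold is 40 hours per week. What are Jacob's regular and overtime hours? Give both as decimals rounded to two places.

Mon: 10:52–19:23 = 8 h 31 min; less 30 min break → 8 h 1 min
Tue: 08:52–15:54 = 7 h 2 min; less 30 min break → 6 h 32 min
Wed: 11:18–19:02 = 7 h 44 min; less 30 min break → 7 h 14 min
Thu: 08:23–20:08 = 11 h 45 min; less 30 min break → 11 h 15 min
Fri: 05:27–16:30 = 11 h 3 min; less 30 min break → 10 h 33 min
Total worked: 43 h 35 min = 43.58 h.
Threshold 40 h → overtime 3 h 35 min, regular 40 h 0 min.

Regular 40.00 hours, overtime 3.58 hours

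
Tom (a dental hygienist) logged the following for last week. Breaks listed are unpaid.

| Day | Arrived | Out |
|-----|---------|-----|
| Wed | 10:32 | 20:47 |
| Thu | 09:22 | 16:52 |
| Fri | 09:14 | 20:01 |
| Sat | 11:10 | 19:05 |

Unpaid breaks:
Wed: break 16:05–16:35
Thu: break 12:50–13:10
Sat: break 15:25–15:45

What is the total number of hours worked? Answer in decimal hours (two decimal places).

Wed: 10:32–20:47 = 10 h 15 min; less 30 min break → 9 h 45 min
Thu: 09:22–16:52 = 7 h 30 min; less 20 min break → 7 h 10 min
Fri: 09:14–20:01 = 10 h 47 min
Sat: 11:10–19:05 = 7 h 55 min; less 20 min break → 7 h 35 min
Total: 9 h 45 min + 7 h 10 min + 10 h 47 min + 7 h 35 min = 35 h 17 min.

35.28 hours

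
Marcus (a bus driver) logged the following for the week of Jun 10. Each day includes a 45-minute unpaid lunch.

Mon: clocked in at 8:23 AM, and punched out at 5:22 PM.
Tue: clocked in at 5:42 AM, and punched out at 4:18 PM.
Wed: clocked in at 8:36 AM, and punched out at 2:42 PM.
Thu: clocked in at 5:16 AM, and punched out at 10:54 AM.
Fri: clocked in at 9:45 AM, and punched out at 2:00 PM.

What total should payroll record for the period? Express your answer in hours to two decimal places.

31.82 hours

Mon: 8:23 AM–5:22 PM = 8 h 59 min; less 45 min break → 8 h 14 min
Tue: 5:42 AM–4:18 PM = 10 h 36 min; less 45 min break → 9 h 51 min
Wed: 8:36 AM–2:42 PM = 6 h 6 min; less 45 min break → 5 h 21 min
Thu: 5:16 AM–10:54 AM = 5 h 38 min; less 45 min break → 4 h 53 min
Fri: 9:45 AM–2:00 PM = 4 h 15 min; less 45 min break → 3 h 30 min
Total: 8 h 14 min + 9 h 51 min + 5 h 21 min + 4 h 53 min + 3 h 30 min = 31 h 49 min.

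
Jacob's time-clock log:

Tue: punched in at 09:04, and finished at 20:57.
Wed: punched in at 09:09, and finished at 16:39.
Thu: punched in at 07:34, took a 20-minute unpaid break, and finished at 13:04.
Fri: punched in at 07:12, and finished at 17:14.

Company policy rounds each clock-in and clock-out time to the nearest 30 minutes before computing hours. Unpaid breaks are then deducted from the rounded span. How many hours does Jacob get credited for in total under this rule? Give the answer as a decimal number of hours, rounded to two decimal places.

Tue: in 09:04→09:00, out 20:57→21:00; 12 h 0 min
Wed: in 09:09→09:00, out 16:39→16:30; 7 h 30 min
Thu: in 07:34→07:30, out 13:04→13:00; 5 h 30 min − 20 min = 5 h 10 min
Fri: in 07:12→07:00, out 17:14→17:00; 10 h 0 min
Total credited: 34 h 40 min.

34.67 hours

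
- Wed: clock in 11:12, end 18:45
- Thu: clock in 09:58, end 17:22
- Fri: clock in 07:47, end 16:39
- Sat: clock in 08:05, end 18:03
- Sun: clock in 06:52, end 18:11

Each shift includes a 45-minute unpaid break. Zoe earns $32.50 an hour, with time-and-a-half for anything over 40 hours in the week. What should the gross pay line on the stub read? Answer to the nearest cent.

$1365.81

Wed: 11:12–18:45 = 7 h 33 min; less 45 min break → 6 h 48 min
Thu: 09:58–17:22 = 7 h 24 min; less 45 min break → 6 h 39 min
Fri: 07:47–16:39 = 8 h 52 min; less 45 min break → 8 h 7 min
Sat: 08:05–18:03 = 9 h 58 min; less 45 min break → 9 h 13 min
Sun: 06:52–18:11 = 11 h 19 min; less 45 min break → 10 h 34 min
Total worked: 41 h 21 min = 2481 min.
Regular 40 h 0 min = 2400 min at $32.50/h; overtime 1 h 21 min = 81 min at $48.75/h.
Pay = (2400 × $32.50 + 81 × $48.75) ÷ 60 = $1365.81.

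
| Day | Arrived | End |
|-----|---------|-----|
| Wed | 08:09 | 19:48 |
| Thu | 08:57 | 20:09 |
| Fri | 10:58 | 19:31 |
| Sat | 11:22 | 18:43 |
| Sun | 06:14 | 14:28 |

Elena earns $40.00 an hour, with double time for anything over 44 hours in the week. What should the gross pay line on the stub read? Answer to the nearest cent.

$1998.67

Wed: 08:09–19:48 = 11 h 39 min
Thu: 08:57–20:09 = 11 h 12 min
Fri: 10:58–19:31 = 8 h 33 min
Sat: 11:22–18:43 = 7 h 21 min
Sun: 06:14–14:28 = 8 h 14 min
Total worked: 46 h 59 min = 2819 min.
Regular 44 h 0 min = 2640 min at $40.00/h; overtime 2 h 59 min = 179 min at $80.00/h.
Pay = (2640 × $40.00 + 179 × $80.00) ÷ 60 = $1998.67.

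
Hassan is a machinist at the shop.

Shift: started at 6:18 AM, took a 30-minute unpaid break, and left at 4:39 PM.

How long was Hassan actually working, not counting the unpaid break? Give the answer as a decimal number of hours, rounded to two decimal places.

Shift: 6:18 AM–4:39 PM = 10 h 21 min; less 30 min break → 9 h 51 min

9.85 hours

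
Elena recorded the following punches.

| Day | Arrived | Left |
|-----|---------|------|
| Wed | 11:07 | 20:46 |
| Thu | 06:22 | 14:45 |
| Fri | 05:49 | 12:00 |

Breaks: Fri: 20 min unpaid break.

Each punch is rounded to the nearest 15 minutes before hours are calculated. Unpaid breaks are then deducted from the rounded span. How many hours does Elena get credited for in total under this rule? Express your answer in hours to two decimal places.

24.17 hours

Wed: in 11:07→11:00, out 20:46→20:45; 9 h 45 min
Thu: in 06:22→06:15, out 14:45→14:45; 8 h 30 min
Fri: in 05:49→05:45, out 12:00→12:00; 6 h 15 min − 20 min = 5 h 55 min
Total credited: 24 h 10 min.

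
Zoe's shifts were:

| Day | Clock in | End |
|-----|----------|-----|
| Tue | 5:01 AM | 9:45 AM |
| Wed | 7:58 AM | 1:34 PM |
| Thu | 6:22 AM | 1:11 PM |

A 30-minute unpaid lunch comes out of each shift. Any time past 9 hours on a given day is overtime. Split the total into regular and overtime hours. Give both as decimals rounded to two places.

Tue: 5:01 AM–9:45 AM = 4 h 44 min; less 30 min break → 4 h 14 min
Wed: 7:58 AM–1:34 PM = 5 h 36 min; less 30 min break → 5 h 6 min
Thu: 6:22 AM–1:11 PM = 6 h 49 min; less 30 min break → 6 h 19 min
Tue reg 4 h 14 min / OT 0 h 0 min; Wed reg 5 h 6 min / OT 0 h 0 min; Thu reg 6 h 19 min / OT 0 h 0 min.
Totals: regular 15 h 39 min, overtime 0 h 0 min.

Regular 15.65 hours, overtime 0.00 hours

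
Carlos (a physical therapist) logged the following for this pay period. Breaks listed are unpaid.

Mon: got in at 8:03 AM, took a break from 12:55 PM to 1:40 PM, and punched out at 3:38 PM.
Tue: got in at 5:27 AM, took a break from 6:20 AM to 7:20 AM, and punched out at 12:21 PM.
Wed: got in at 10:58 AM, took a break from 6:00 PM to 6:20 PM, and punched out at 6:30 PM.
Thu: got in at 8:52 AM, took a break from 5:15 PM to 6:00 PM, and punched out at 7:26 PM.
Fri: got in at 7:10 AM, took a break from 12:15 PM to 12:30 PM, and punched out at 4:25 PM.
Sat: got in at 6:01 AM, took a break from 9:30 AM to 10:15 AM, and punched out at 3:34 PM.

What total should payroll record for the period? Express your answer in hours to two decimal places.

47.55 hours

Mon: 8:03 AM–3:38 PM = 7 h 35 min; less 45 min break → 6 h 50 min
Tue: 5:27 AM–12:21 PM = 6 h 54 min; less 60 min break → 5 h 54 min
Wed: 10:58 AM–6:30 PM = 7 h 32 min; less 20 min break → 7 h 12 min
Thu: 8:52 AM–7:26 PM = 10 h 34 min; less 45 min break → 9 h 49 min
Fri: 7:10 AM–4:25 PM = 9 h 15 min; less 15 min break → 9 h 0 min
Sat: 6:01 AM–3:34 PM = 9 h 33 min; less 45 min break → 8 h 48 min
Total: 6 h 50 min + 5 h 54 min + 7 h 12 min + 9 h 49 min + 9 h 0 min + 8 h 48 min = 47 h 33 min.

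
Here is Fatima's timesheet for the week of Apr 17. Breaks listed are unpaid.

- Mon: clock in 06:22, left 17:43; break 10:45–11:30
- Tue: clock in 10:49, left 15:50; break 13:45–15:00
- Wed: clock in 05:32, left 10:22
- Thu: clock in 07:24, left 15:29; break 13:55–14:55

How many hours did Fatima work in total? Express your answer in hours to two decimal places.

Mon: 06:22–17:43 = 11 h 21 min; less 45 min break → 10 h 36 min
Tue: 10:49–15:50 = 5 h 1 min; less 75 min break → 3 h 46 min
Wed: 05:32–10:22 = 4 h 50 min
Thu: 07:24–15:29 = 8 h 5 min; less 60 min break → 7 h 5 min
Total: 10 h 36 min + 3 h 46 min + 4 h 50 min + 7 h 5 min = 26 h 17 min.

26.28 hours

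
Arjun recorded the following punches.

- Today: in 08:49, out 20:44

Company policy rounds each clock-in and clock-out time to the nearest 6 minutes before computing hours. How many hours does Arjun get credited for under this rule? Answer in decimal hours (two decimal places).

Today: in 08:49→08:48, out 20:44→20:42; 11 h 54 min

11.90 hours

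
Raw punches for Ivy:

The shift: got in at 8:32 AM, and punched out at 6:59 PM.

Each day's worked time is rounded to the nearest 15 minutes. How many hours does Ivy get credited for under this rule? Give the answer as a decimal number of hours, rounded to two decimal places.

The shift: 8:32 AM–6:59 PM = 10 h 27 min → rounds to 10 h 30 min

10.50 hours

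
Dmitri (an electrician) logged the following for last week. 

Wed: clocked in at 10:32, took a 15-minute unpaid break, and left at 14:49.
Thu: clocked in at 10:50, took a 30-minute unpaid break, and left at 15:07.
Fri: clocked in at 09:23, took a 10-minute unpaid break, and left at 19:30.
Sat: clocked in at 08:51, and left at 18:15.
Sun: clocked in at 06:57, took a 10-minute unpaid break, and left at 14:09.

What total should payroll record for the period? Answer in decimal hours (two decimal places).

34.20 hours

Wed: 10:32–14:49 = 4 h 17 min; less 15 min break → 4 h 2 min
Thu: 10:50–15:07 = 4 h 17 min; less 30 min break → 3 h 47 min
Fri: 09:23–19:30 = 10 h 7 min; less 10 min break → 9 h 57 min
Sat: 08:51–18:15 = 9 h 24 min
Sun: 06:57–14:09 = 7 h 12 min; less 10 min break → 7 h 2 min
Total: 4 h 2 min + 3 h 47 min + 9 h 57 min + 9 h 24 min + 7 h 2 min = 34 h 12 min.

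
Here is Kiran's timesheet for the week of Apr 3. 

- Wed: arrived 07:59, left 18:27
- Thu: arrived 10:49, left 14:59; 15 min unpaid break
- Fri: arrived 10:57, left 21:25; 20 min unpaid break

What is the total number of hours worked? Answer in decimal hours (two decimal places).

24.52 hours

Wed: 07:59–18:27 = 10 h 28 min
Thu: 10:49–14:59 = 4 h 10 min; less 15 min break → 3 h 55 min
Fri: 10:57–21:25 = 10 h 28 min; less 20 min break → 10 h 8 min
Total: 10 h 28 min + 3 h 55 min + 10 h 8 min = 24 h 31 min.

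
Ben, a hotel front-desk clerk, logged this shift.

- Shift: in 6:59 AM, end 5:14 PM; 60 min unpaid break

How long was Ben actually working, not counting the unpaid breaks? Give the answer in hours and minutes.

9 h 15 min

Shift: 6:59 AM–5:14 PM = 10 h 15 min; less 60 min break → 9 h 15 min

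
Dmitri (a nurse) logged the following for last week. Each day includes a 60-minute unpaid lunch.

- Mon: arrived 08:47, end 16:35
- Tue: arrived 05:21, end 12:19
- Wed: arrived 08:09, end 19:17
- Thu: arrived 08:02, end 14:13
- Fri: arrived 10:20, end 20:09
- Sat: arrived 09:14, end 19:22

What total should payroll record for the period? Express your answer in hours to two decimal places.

Mon: 08:47–16:35 = 7 h 48 min; less 60 min break → 6 h 48 min
Tue: 05:21–12:19 = 6 h 58 min; less 60 min break → 5 h 58 min
Wed: 08:09–19:17 = 11 h 8 min; less 60 min break → 10 h 8 min
Thu: 08:02–14:13 = 6 h 11 min; less 60 min break → 5 h 11 min
Fri: 10:20–20:09 = 9 h 49 min; less 60 min break → 8 h 49 min
Sat: 09:14–19:22 = 10 h 8 min; less 60 min break → 9 h 8 min
Total: 6 h 48 min + 5 h 58 min + 10 h 8 min + 5 h 11 min + 8 h 49 min + 9 h 8 min = 46 h 2 min.

46.03 hours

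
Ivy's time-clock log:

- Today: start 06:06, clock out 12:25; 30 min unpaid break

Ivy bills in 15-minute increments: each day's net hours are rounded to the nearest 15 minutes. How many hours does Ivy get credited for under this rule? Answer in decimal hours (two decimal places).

Today: 06:06–12:25 = 6 h 19 min − 30 min = 5 h 49 min → rounds to 5 h 45 min

5.75 hours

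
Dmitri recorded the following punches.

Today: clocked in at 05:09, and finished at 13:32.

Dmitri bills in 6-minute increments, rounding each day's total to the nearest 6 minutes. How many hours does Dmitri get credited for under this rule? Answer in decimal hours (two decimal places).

8.40 hours

Today: 05:09–13:32 = 8 h 23 min → rounds to 8 h 24 min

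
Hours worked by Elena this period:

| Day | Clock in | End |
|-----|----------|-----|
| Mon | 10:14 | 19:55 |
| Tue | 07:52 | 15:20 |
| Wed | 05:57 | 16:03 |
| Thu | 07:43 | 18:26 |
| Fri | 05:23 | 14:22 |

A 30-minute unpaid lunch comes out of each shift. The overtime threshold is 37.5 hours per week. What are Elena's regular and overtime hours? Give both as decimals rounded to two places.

Regular 37.50 hours, overtime 6.95 hours

Mon: 10:14–19:55 = 9 h 41 min; less 30 min break → 9 h 11 min
Tue: 07:52–15:20 = 7 h 28 min; less 30 min break → 6 h 58 min
Wed: 05:57–16:03 = 10 h 6 min; less 30 min break → 9 h 36 min
Thu: 07:43–18:26 = 10 h 43 min; less 30 min break → 10 h 13 min
Fri: 05:23–14:22 = 8 h 59 min; less 30 min break → 8 h 29 min
Total worked: 44 h 27 min = 44.45 h.
Threshold 37.5 h → overtime 6 h 57 min, regular 37 h 30 min.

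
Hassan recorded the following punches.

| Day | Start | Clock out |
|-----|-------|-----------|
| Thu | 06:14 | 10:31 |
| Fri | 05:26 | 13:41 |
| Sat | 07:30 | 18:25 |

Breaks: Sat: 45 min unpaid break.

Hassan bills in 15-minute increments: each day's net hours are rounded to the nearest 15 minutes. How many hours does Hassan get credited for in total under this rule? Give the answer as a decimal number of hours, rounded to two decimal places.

Thu: 06:14–10:31 = 4 h 17 min → rounds to 4 h 15 min
Fri: 05:26–13:41 = 8 h 15 min → rounds to 8 h 15 min
Sat: 07:30–18:25 = 10 h 55 min − 45 min = 10 h 10 min → rounds to 10 h 15 min
Total credited: 22 h 45 min.

22.75 hours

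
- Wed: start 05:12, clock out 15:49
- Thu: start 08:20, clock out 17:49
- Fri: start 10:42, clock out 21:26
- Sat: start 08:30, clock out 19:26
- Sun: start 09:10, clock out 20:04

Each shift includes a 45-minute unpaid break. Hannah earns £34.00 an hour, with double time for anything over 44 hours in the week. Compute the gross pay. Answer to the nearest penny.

Wed: 05:12–15:49 = 10 h 37 min; less 45 min break → 9 h 52 min
Thu: 08:20–17:49 = 9 h 29 min; less 45 min break → 8 h 44 min
Fri: 10:42–21:26 = 10 h 44 min; less 45 min break → 9 h 59 min
Sat: 08:30–19:26 = 10 h 56 min; less 45 min break → 10 h 11 min
Sun: 09:10–20:04 = 10 h 54 min; less 45 min break → 10 h 9 min
Total worked: 48 h 55 min = 2935 min.
Regular 44 h 0 min = 2640 min at £34.00/h; overtime 4 h 55 min = 295 min at £68.00/h.
Pay = (2640 × £34.00 + 295 × £68.00) ÷ 60 = £1830.33.

£1830.33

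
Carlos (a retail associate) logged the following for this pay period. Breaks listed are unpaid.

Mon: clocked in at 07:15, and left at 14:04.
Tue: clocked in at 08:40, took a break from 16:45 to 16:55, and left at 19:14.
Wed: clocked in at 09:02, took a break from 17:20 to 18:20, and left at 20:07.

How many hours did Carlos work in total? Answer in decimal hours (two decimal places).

27.30 hours

Mon: 07:15–14:04 = 6 h 49 min
Tue: 08:40–19:14 = 10 h 34 min; less 10 min break → 10 h 24 min
Wed: 09:02–20:07 = 11 h 5 min; less 60 min break → 10 h 5 min
Total: 6 h 49 min + 10 h 24 min + 10 h 5 min = 27 h 18 min.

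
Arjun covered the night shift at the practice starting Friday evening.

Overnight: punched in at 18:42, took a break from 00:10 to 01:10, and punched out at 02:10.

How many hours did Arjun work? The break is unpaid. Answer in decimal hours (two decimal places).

Overnight: 18:42 → midnight = 5 h 18 min; midnight → 02:10 = 2 h 10 min; span 7 h 28 min; less 60 min break → 6 h 28 min

6.47 hours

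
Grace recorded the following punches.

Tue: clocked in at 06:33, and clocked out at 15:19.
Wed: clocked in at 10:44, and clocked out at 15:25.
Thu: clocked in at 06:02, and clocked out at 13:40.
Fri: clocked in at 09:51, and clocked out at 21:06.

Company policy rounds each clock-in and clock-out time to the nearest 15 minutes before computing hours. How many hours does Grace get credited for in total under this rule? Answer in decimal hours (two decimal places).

Tue: in 06:33→06:30, out 15:19→15:15; 8 h 45 min
Wed: in 10:44→10:45, out 15:25→15:30; 4 h 45 min
Thu: in 06:02→06:00, out 13:40→13:45; 7 h 45 min
Fri: in 09:51→09:45, out 21:06→21:00; 11 h 15 min
Total credited: 32 h 30 min.

32.50 hours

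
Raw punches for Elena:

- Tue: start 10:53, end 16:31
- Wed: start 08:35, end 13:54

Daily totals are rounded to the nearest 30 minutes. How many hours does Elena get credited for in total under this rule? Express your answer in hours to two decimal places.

Tue: 10:53–16:31 = 5 h 38 min → rounds to 5 h 30 min
Wed: 08:35–13:54 = 5 h 19 min → rounds to 5 h 30 min
Total credited: 11 h 0 min.

11.00 hours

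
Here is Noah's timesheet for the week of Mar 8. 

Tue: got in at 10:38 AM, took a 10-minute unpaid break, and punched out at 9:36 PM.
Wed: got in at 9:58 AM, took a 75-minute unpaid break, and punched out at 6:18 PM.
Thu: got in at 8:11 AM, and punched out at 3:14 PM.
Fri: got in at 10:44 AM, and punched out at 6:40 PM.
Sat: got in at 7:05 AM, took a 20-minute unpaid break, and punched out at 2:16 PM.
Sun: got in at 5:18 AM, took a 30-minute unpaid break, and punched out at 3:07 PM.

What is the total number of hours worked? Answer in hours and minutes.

49 h 2 min

Tue: 10:38 AM–9:36 PM = 10 h 58 min; less 10 min break → 10 h 48 min
Wed: 9:58 AM–6:18 PM = 8 h 20 min; less 75 min break → 7 h 5 min
Thu: 8:11 AM–3:14 PM = 7 h 3 min
Fri: 10:44 AM–6:40 PM = 7 h 56 min
Sat: 7:05 AM–2:16 PM = 7 h 11 min; less 20 min break → 6 h 51 min
Sun: 5:18 AM–3:07 PM = 9 h 49 min; less 30 min break → 9 h 19 min
Total: 10 h 48 min + 7 h 5 min + 7 h 3 min + 7 h 56 min + 6 h 51 min + 9 h 19 min = 49 h 2 min.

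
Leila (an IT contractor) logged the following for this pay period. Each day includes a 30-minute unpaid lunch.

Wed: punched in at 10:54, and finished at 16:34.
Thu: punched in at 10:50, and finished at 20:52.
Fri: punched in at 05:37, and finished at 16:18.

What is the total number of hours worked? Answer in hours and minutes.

24 h 53 min

Wed: 10:54–16:34 = 5 h 40 min; less 30 min break → 5 h 10 min
Thu: 10:50–20:52 = 10 h 2 min; less 30 min break → 9 h 32 min
Fri: 05:37–16:18 = 10 h 41 min; less 30 min break → 10 h 11 min
Total: 5 h 10 min + 9 h 32 min + 10 h 11 min = 24 h 53 min.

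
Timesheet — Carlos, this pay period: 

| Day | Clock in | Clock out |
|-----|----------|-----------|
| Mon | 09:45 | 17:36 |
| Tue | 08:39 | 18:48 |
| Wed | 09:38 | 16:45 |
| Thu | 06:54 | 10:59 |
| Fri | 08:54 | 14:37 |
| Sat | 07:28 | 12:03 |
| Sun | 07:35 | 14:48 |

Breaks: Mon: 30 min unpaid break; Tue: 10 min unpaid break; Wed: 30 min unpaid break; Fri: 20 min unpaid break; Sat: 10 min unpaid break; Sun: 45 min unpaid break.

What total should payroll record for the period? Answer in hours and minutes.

Mon: 09:45–17:36 = 7 h 51 min; less 30 min break → 7 h 21 min
Tue: 08:39–18:48 = 10 h 9 min; less 10 min break → 9 h 59 min
Wed: 09:38–16:45 = 7 h 7 min; less 30 min break → 6 h 37 min
Thu: 06:54–10:59 = 4 h 5 min
Fri: 08:54–14:37 = 5 h 43 min; less 20 min break → 5 h 23 min
Sat: 07:28–12:03 = 4 h 35 min; less 10 min break → 4 h 25 min
Sun: 07:35–14:48 = 7 h 13 min; less 45 min break → 6 h 28 min
Total: 7 h 21 min + 9 h 59 min + 6 h 37 min + 4 h 5 min + 5 h 23 min + 4 h 25 min + 6 h 28 min = 44 h 18 min.

44 h 18 min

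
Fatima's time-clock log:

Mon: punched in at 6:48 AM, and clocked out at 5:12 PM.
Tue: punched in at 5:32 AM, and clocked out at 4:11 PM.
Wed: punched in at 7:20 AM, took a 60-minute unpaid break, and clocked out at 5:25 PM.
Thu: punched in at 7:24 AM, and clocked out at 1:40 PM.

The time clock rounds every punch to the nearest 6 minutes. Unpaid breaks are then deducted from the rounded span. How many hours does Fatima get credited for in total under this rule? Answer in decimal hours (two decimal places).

Mon: in 6:48 AM→6:48 AM, out 5:12 PM→5:12 PM; 10 h 24 min
Tue: in 5:32 AM→5:30 AM, out 4:11 PM→4:12 PM; 10 h 42 min
Wed: in 7:20 AM→7:18 AM, out 5:25 PM→5:24 PM; 10 h 6 min − 60 min = 9 h 6 min
Thu: in 7:24 AM→7:24 AM, out 1:40 PM→1:42 PM; 6 h 18 min
Total credited: 36 h 30 min.

36.50 hours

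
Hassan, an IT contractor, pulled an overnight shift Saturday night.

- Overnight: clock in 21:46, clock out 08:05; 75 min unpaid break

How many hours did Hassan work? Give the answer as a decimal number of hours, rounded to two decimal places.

Overnight: 21:46 → midnight = 2 h 14 min; midnight → 08:05 = 8 h 5 min; span 10 h 19 min; less 75 min break → 9 h 4 min

9.07 hours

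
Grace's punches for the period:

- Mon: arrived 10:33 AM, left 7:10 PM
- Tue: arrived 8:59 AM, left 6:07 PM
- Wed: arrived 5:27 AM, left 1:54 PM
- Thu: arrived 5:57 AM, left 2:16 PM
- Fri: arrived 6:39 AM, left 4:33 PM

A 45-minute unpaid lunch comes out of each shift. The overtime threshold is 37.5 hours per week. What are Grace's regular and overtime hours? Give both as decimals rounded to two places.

Mon: 10:33 AM–7:10 PM = 8 h 37 min; less 45 min break → 7 h 52 min
Tue: 8:59 AM–6:07 PM = 9 h 8 min; less 45 min break → 8 h 23 min
Wed: 5:27 AM–1:54 PM = 8 h 27 min; less 45 min break → 7 h 42 min
Thu: 5:57 AM–2:16 PM = 8 h 19 min; less 45 min break → 7 h 34 min
Fri: 6:39 AM–4:33 PM = 9 h 54 min; less 45 min break → 9 h 9 min
Total worked: 40 h 40 min = 40.67 h.
Threshold 37.5 h → overtime 3 h 10 min, regular 37 h 30 min.

Regular 37.50 hours, overtime 3.17 hours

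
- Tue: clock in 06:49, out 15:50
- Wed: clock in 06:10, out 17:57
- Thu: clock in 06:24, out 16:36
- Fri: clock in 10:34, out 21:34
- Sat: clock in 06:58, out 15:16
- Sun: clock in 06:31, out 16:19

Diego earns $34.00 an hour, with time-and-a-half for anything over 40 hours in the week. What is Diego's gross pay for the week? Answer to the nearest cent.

$2385.10

Tue: 06:49–15:50 = 9 h 1 min
Wed: 06:10–17:57 = 11 h 47 min
Thu: 06:24–16:36 = 10 h 12 min
Fri: 10:34–21:34 = 11 h 0 min
Sat: 06:58–15:16 = 8 h 18 min
Sun: 06:31–16:19 = 9 h 48 min
Total worked: 60 h 6 min = 3606 min.
Regular 40 h 0 min = 2400 min at $34.00/h; overtime 20 h 6 min = 1206 min at $51.00/h.
Pay = (2400 × $34.00 + 1206 × $51.00) ÷ 60 = $2385.10.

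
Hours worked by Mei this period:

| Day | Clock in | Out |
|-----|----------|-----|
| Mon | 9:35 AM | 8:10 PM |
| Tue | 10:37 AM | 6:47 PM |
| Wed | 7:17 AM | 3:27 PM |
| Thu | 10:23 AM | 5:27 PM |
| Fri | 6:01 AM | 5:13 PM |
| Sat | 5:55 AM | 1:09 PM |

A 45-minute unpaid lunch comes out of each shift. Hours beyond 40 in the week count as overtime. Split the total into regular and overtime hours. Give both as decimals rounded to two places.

Regular 40.00 hours, overtime 7.92 hours

Mon: 9:35 AM–8:10 PM = 10 h 35 min; less 45 min break → 9 h 50 min
Tue: 10:37 AM–6:47 PM = 8 h 10 min; less 45 min break → 7 h 25 min
Wed: 7:17 AM–3:27 PM = 8 h 10 min; less 45 min break → 7 h 25 min
Thu: 10:23 AM–5:27 PM = 7 h 4 min; less 45 min break → 6 h 19 min
Fri: 6:01 AM–5:13 PM = 11 h 12 min; less 45 min break → 10 h 27 min
Sat: 5:55 AM–1:09 PM = 7 h 14 min; less 45 min break → 6 h 29 min
Total worked: 47 h 55 min = 47.92 h.
Threshold 40 h → overtime 7 h 55 min, regular 40 h 0 min.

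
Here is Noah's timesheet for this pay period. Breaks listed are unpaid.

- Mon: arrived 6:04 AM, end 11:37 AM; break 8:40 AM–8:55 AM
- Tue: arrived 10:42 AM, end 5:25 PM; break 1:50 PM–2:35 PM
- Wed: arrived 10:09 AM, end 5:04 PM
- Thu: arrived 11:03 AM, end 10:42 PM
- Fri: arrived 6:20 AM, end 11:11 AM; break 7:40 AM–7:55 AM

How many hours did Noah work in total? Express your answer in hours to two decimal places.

Mon: 6:04 AM–11:37 AM = 5 h 33 min; less 15 min break → 5 h 18 min
Tue: 10:42 AM–5:25 PM = 6 h 43 min; less 45 min break → 5 h 58 min
Wed: 10:09 AM–5:04 PM = 6 h 55 min
Thu: 11:03 AM–10:42 PM = 11 h 39 min
Fri: 6:20 AM–11:11 AM = 4 h 51 min; less 15 min break → 4 h 36 min
Total: 5 h 18 min + 5 h 58 min + 6 h 55 min + 11 h 39 min + 4 h 36 min = 34 h 26 min.

34.43 hours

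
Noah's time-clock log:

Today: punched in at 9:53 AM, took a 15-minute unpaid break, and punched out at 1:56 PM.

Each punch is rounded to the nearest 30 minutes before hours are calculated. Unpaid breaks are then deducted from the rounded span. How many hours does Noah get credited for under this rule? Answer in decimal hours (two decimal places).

3.75 hours

Today: in 9:53 AM→10:00 AM, out 1:56 PM→2:00 PM; 4 h 0 min − 15 min = 3 h 45 min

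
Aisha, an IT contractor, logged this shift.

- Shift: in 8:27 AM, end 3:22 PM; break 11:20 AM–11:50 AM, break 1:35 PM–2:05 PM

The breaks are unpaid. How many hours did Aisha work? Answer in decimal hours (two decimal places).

Shift: 8:27 AM–3:22 PM = 6 h 55 min; less 60 min break → 5 h 55 min

5.92 hours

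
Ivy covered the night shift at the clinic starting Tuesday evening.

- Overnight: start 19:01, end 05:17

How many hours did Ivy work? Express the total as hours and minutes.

Overnight: 19:01 → midnight = 4 h 59 min; midnight → 05:17 = 5 h 17 min; span 10 h 16 min

10 h 16 min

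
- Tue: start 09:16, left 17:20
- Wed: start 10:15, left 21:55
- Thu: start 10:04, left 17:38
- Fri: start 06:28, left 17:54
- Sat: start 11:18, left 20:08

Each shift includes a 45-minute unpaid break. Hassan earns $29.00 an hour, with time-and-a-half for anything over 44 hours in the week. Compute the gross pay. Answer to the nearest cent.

$1270.68

Tue: 09:16–17:20 = 8 h 4 min; less 45 min break → 7 h 19 min
Wed: 10:15–21:55 = 11 h 40 min; less 45 min break → 10 h 55 min
Thu: 10:04–17:38 = 7 h 34 min; less 45 min break → 6 h 49 min
Fri: 06:28–17:54 = 11 h 26 min; less 45 min break → 10 h 41 min
Sat: 11:18–20:08 = 8 h 50 min; less 45 min break → 8 h 5 min
Total worked: 43 h 49 min = 2629 min.
Regular 43 h 49 min = 2629 min at $29.00/h; overtime 0 h 0 min = 0 min at $43.50/h.
Pay = (2629 × $29.00 + 0 × $43.50) ÷ 60 = $1270.68.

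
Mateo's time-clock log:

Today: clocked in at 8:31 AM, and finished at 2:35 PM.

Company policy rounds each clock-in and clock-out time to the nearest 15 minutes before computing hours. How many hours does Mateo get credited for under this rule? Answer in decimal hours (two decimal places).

6.00 hours

Today: in 8:31 AM→8:30 AM, out 2:35 PM→2:30 PM; 6 h 0 min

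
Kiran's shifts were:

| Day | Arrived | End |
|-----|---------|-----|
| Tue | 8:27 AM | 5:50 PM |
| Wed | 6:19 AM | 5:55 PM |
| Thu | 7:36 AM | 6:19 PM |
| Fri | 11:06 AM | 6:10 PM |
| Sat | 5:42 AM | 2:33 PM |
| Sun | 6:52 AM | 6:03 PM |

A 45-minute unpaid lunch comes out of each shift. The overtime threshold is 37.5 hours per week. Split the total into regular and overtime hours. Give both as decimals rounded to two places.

Regular 37.50 hours, overtime 16.80 hours

Tue: 8:27 AM–5:50 PM = 9 h 23 min; less 45 min break → 8 h 38 min
Wed: 6:19 AM–5:55 PM = 11 h 36 min; less 45 min break → 10 h 51 min
Thu: 7:36 AM–6:19 PM = 10 h 43 min; less 45 min break → 9 h 58 min
Fri: 11:06 AM–6:10 PM = 7 h 4 min; less 45 min break → 6 h 19 min
Sat: 5:42 AM–2:33 PM = 8 h 51 min; less 45 min break → 8 h 6 min
Sun: 6:52 AM–6:03 PM = 11 h 11 min; less 45 min break → 10 h 26 min
Total worked: 54 h 18 min = 54.30 h.
Threshold 37.5 h → overtime 16 h 48 min, regular 37 h 30 min.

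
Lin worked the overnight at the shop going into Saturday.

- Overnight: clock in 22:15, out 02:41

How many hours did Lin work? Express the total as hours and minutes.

4 h 26 min

Overnight: 22:15 → midnight = 1 h 45 min; midnight → 02:41 = 2 h 41 min; span 4 h 26 min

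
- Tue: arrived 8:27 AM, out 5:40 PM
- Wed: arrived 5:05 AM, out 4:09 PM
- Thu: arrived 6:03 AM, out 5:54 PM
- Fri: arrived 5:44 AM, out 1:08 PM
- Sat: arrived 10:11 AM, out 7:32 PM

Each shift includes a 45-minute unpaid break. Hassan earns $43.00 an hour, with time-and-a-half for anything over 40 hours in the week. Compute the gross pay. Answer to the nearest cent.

$2051.10

Tue: 8:27 AM–5:40 PM = 9 h 13 min; less 45 min break → 8 h 28 min
Wed: 5:05 AM–4:09 PM = 11 h 4 min; less 45 min break → 10 h 19 min
Thu: 6:03 AM–5:54 PM = 11 h 51 min; less 45 min break → 11 h 6 min
Fri: 5:44 AM–1:08 PM = 7 h 24 min; less 45 min break → 6 h 39 min
Sat: 10:11 AM–7:32 PM = 9 h 21 min; less 45 min break → 8 h 36 min
Total worked: 45 h 8 min = 2708 min.
Regular 40 h 0 min = 2400 min at $43.00/h; overtime 5 h 8 min = 308 min at $64.50/h.
Pay = (2400 × $43.00 + 308 × $64.50) ÷ 60 = $2051.10.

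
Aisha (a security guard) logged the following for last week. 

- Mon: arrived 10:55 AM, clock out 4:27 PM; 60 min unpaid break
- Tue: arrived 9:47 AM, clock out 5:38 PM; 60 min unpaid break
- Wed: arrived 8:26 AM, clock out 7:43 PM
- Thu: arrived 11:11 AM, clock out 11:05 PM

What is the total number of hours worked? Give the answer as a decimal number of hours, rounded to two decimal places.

34.57 hours

Mon: 10:55 AM–4:27 PM = 5 h 32 min; less 60 min break → 4 h 32 min
Tue: 9:47 AM–5:38 PM = 7 h 51 min; less 60 min break → 6 h 51 min
Wed: 8:26 AM–7:43 PM = 11 h 17 min
Thu: 11:11 AM–11:05 PM = 11 h 54 min
Total: 4 h 32 min + 6 h 51 min + 11 h 17 min + 11 h 54 min = 34 h 34 min.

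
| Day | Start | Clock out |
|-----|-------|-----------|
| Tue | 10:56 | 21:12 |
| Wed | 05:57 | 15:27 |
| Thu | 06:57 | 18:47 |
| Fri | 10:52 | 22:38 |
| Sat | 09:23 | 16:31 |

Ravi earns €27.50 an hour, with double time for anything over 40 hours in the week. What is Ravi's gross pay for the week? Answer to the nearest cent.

Tue: 10:56–21:12 = 10 h 16 min
Wed: 05:57–15:27 = 9 h 30 min
Thu: 06:57–18:47 = 11 h 50 min
Fri: 10:52–22:38 = 11 h 46 min
Sat: 09:23–16:31 = 7 h 8 min
Total worked: 50 h 30 min = 3030 min.
Regular 40 h 0 min = 2400 min at €27.50/h; overtime 10 h 30 min = 630 min at €55.00/h.
Pay = (2400 × €27.50 + 630 × €55.00) ÷ 60 = €1677.50.

€1677.50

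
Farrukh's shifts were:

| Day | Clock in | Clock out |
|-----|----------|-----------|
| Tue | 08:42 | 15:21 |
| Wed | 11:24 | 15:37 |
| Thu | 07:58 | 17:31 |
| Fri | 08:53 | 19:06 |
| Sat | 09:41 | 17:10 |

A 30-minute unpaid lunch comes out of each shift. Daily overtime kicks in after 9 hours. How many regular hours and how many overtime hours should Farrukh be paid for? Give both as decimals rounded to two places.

Regular 34.85 hours, overtime 0.77 hours

Tue: 08:42–15:21 = 6 h 39 min; less 30 min break → 6 h 9 min
Wed: 11:24–15:37 = 4 h 13 min; less 30 min break → 3 h 43 min
Thu: 07:58–17:31 = 9 h 33 min; less 30 min break → 9 h 3 min
Fri: 08:53–19:06 = 10 h 13 min; less 30 min break → 9 h 43 min
Sat: 09:41–17:10 = 7 h 29 min; less 30 min break → 6 h 59 min
Tue reg 6 h 9 min / OT 0 h 0 min; Wed reg 3 h 43 min / OT 0 h 0 min; Thu reg 9 h 0 min / OT 0 h 3 min; Fri reg 9 h 0 min / OT 0 h 43 min; Sat reg 6 h 59 min / OT 0 h 0 min.
Totals: regular 34 h 51 min, overtime 0 h 46 min.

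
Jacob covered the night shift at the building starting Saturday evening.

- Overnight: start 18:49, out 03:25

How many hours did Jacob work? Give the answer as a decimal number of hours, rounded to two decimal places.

8.60 hours

Overnight: 18:49 → midnight = 5 h 11 min; midnight → 03:25 = 3 h 25 min; span 8 h 36 min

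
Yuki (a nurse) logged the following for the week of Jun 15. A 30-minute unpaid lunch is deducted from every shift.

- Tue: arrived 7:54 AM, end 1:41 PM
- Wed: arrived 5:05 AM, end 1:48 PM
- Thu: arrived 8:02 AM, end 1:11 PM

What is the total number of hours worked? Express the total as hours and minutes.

Tue: 7:54 AM–1:41 PM = 5 h 47 min; less 30 min break → 5 h 17 min
Wed: 5:05 AM–1:48 PM = 8 h 43 min; less 30 min break → 8 h 13 min
Thu: 8:02 AM–1:11 PM = 5 h 9 min; less 30 min break → 4 h 39 min
Total: 5 h 17 min + 8 h 13 min + 4 h 39 min = 18 h 9 min.

18 h 9 min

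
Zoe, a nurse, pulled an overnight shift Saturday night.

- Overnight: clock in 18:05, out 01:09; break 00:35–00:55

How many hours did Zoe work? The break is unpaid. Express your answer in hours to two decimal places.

Overnight: 18:05 → midnight = 5 h 55 min; midnight → 01:09 = 1 h 9 min; span 7 h 4 min; less 20 min break → 6 h 44 min

6.73 hours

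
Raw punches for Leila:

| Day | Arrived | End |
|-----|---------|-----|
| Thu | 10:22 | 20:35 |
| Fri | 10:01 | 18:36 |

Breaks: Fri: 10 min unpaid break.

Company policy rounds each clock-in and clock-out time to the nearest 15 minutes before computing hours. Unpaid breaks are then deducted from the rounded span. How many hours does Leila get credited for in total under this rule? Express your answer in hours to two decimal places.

18.58 hours

Thu: in 10:22→10:15, out 20:35→20:30; 10 h 15 min
Fri: in 10:01→10:00, out 18:36→18:30; 8 h 30 min − 10 min = 8 h 20 min
Total credited: 18 h 35 min.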